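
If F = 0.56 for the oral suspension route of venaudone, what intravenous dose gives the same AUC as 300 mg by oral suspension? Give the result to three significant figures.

Systemic exposure from an extravascular dose = F × D_ev, so the equivalent IV dose is F × D_ev.
D_iv = F × D_ev = 0.56 × 300 = 168 mg

D_iv = 168 mg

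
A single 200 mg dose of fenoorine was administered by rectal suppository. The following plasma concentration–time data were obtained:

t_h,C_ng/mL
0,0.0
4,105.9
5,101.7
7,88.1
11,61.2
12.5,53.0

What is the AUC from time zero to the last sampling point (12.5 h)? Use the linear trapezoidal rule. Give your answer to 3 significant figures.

AUC = 890 ng/mL·h

Trapezoidal AUC_0→12.5:
  [0→4]: (0.0+105.9)/2 × 4 = 211.8
  [4→5]: (105.9+101.7)/2 × 1 = 103.8
  [5→7]: (101.7+88.1)/2 × 2 = 189.8
  [7→11]: (88.1+61.2)/2 × 4 = 298.6
  [11→12.5]: (61.2+53.0)/2 × 1.5 = 85.65
  Sum = 889.65 ng/mL·h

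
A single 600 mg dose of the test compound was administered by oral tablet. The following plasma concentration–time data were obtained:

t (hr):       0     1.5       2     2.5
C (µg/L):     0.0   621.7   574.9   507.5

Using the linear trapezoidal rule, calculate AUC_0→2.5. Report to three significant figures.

Trapezoidal AUC_0→2.5:
  [0→1.5]: (0.0+621.7)/2 × 1.5 = 466.275
  [1.5→2]: (621.7+574.9)/2 × 0.5 = 299.15
  [2→2.5]: (574.9+507.5)/2 × 0.5 = 270.6
  Sum = 1036.025 µg/L·hr

AUC = 1040 µg/L·hr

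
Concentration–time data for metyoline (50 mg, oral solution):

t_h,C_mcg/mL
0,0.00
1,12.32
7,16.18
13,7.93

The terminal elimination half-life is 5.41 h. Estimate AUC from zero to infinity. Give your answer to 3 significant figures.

AUC = 226 mcg/mL·h

Trapezoidal AUC_0→13:
  [0→1]: (0.00+12.32)/2 × 1 = 6.16
  [1→7]: (12.32+16.18)/2 × 6 = 85.5
  [7→13]: (16.18+7.93)/2 × 6 = 72.33
  Sum = 163.99 mcg/mL·h
k_e = ln2 / t½ = 0.693147 / 5.41 = 0.1281 h^-1
Extrapolated tail: C_last / k_e = 7.93 / 0.1281 = 61.905
AUC_0→∞ = 163.99 + 61.905 = 225.895 mcg/mL·h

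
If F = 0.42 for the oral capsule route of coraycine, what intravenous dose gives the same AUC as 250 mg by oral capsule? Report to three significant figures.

D_iv = 105 mg

Systemic exposure from an extravascular dose = F × D_ev, so the equivalent IV dose is F × D_ev.
D_iv = F × D_ev = 0.42 × 250 = 105 mg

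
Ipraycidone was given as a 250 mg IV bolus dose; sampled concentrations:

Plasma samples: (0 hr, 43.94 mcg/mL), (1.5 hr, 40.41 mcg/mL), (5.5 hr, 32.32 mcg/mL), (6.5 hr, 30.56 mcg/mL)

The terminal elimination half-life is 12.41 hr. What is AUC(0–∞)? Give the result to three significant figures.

Trapezoidal AUC_0→6.5:
  [0→1.5]: (43.94+40.41)/2 × 1.5 = 63.2625
  [1.5→5.5]: (40.41+32.32)/2 × 4 = 145.46
  [5.5→6.5]: (32.32+30.56)/2 × 1 = 31.44
  Sum = 240.1625 mcg/mL·hr
k_e = ln2 / t½ = 0.693147 / 12.41 = 0.0559 hr^-1
Extrapolated tail: C_last / k_e = 30.56 / 0.0559 = 546.691
AUC_0→∞ = 240.1625 + 546.691 = 786.8535 mcg/mL·hr

AUC = 787 mcg/mL·hr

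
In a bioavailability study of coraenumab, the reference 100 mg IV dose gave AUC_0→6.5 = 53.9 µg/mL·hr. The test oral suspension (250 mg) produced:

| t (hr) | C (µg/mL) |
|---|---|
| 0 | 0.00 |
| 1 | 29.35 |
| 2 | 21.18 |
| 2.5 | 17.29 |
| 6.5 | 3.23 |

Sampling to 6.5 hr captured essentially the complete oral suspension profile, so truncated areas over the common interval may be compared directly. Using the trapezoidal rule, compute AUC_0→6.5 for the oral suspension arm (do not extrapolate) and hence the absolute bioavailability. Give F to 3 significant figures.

F = 0.672

Trapezoidal AUC_0→6.5 (oral suspension):
  [0→1]: (0.00+29.35)/2 × 1 = 14.675
  [1→2]: (29.35+21.18)/2 × 1 = 25.265
  [2→2.5]: (21.18+17.29)/2 × 0.5 = 9.6175
  [2.5→6.5]: (17.29+3.23)/2 × 4 = 41.04
  Sum = 90.5975 µg/mL·hr
F = (AUC_ev/D_ev)/(AUC_iv/D_iv) = (90.5975/250)/(53.9/100) = 0.36239/0.539 = 0.6723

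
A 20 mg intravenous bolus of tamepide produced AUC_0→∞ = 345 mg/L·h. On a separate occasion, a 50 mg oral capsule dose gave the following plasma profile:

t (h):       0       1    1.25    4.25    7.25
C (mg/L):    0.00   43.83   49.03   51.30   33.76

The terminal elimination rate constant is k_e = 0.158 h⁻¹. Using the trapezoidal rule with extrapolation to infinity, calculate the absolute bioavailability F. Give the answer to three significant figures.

Trapezoidal AUC_0→7.25 (oral capsule):
  [0→1]: (0.00+43.83)/2 × 1 = 21.915
  [1→1.25]: (43.83+49.03)/2 × 0.25 = 11.6075
  [1.25→4.25]: (49.03+51.30)/2 × 3 = 150.495
  [4.25→7.25]: (51.30+33.76)/2 × 3 = 127.59
  Sum = 311.6075 mg/L·h
Tail: C_last/k_e = 33.76/0.158 = 213.671
AUC_0→∞ (oral capsule) = 311.6075 + 213.671 = 525.2785 mg/L·h
F = (AUC_ev/D_ev)/(AUC_iv/D_iv) = (525.2785/50)/(345/20) = 10.50557/17.25 = 0.6090

F = 0.609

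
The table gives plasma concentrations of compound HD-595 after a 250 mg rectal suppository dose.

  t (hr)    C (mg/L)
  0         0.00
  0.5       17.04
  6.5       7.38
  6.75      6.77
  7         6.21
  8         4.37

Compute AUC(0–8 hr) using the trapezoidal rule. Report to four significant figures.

Trapezoidal AUC_0→8:
  [0→0.5]: (0.00+17.04)/2 × 0.5 = 4.26
  [0.5→6.5]: (17.04+7.38)/2 × 6 = 73.26
  [6.5→6.75]: (7.38+6.77)/2 × 0.25 = 1.76875
  [6.75→7]: (6.77+6.21)/2 × 0.25 = 1.6225
  [7→8]: (6.21+4.37)/2 × 1 = 5.29
  Sum = 86.20125 mg/L·hr

AUC = 86.20 mg/L·hr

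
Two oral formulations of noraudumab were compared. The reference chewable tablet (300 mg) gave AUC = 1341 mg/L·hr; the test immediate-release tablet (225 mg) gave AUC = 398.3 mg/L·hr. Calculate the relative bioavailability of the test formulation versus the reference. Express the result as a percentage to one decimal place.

F_rel = (AUC_test/D_test) / (AUC_ref/D_ref)
      = (398.3/225) / (1341/300)
      = 1.77022 / 4.47 = 0.3960 = 39.60%

F_rel = 39.6%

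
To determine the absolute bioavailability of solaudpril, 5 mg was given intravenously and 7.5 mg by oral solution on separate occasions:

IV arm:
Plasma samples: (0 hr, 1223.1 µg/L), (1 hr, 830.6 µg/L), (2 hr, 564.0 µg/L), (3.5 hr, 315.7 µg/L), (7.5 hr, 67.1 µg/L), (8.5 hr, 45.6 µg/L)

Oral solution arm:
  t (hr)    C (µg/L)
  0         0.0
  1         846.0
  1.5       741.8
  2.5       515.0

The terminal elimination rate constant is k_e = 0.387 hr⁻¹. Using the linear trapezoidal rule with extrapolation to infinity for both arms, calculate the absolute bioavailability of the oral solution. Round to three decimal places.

Trapezoidal AUC_0→8.5 (IV):
  [0→1]: (1223.1+830.6)/2 × 1 = 1026.85
  [1→2]: (830.6+564.0)/2 × 1 = 697.3
  [2→3.5]: (564.0+315.7)/2 × 1.5 = 659.775
  [3.5→7.5]: (315.7+67.1)/2 × 4 = 765.6
  [7.5→8.5]: (67.1+45.6)/2 × 1 = 56.35
  Sum = 3205.875 µg/L·hr
IV tail: 45.6/0.387 = 117.829; AUC_iv,0→∞ = 3205.875 + 117.829 = 3323.704 µg/L·hr
Trapezoidal AUC_0→2.5 (oral solution):
  [0→1]: (0.0+846.0)/2 × 1 = 423.0
  [1→1.5]: (846.0+741.8)/2 × 0.5 = 396.95
  [1.5→2.5]: (741.8+515.0)/2 × 1 = 628.4
  Sum = 1448.35 µg/L·hr
oral solution tail: 515.0/0.387 = 1330.749; AUC_ev,0→∞ = 1448.35 + 1330.749 = 2779.099 µg/L·hr
F = (AUC_ev/D_ev)/(AUC_iv/D_iv) = (2779.099/7.5)/(3323.704/5) = 370.547/664.7408 = 0.5574

F = 0.557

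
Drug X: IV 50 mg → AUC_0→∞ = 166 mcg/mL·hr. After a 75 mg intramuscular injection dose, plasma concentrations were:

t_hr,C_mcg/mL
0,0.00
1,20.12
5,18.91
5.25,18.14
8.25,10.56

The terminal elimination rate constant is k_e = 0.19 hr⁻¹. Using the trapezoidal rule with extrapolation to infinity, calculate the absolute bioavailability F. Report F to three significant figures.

F = 0.769

Trapezoidal AUC_0→8.25 (intramuscular injection):
  [0→1]: (0.00+20.12)/2 × 1 = 10.06
  [1→5]: (20.12+18.91)/2 × 4 = 78.06
  [5→5.25]: (18.91+18.14)/2 × 0.25 = 4.63125
  [5.25→8.25]: (18.14+10.56)/2 × 3 = 43.05
  Sum = 135.80125 mcg/mL·hr
Tail: C_last/k_e = 10.56/0.19 = 55.579
AUC_0→∞ (intramuscular injection) = 135.80125 + 55.579 = 191.38025 mcg/mL·hr
F = (AUC_ev/D_ev)/(AUC_iv/D_iv) = (191.38025/75)/(166/50) = 2.55174/3.32 = 0.7686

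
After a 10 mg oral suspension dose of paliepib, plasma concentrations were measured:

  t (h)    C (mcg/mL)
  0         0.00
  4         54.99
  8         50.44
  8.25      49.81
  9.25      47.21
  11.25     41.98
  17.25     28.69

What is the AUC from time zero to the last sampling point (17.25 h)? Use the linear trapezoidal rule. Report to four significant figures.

Trapezoidal AUC_0→17.25:
  [0→4]: (0.00+54.99)/2 × 4 = 109.98
  [4→8]: (54.99+50.44)/2 × 4 = 210.86
  [8→8.25]: (50.44+49.81)/2 × 0.25 = 12.53125
  [8.25→9.25]: (49.81+47.21)/2 × 1 = 48.51
  [9.25→11.25]: (47.21+41.98)/2 × 2 = 89.19
  [11.25→17.25]: (41.98+28.69)/2 × 6 = 212.01
  Sum = 683.08125 mcg/mL·h

AUC = 683.1 mcg/mL·h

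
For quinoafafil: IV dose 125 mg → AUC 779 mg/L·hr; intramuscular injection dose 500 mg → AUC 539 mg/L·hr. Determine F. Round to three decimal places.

F = (AUC_ev / D_ev) / (AUC_iv / D_iv)
  = (539/500) / (779/125)
  = 1.078 / 6.232 = 0.1730

F = 0.173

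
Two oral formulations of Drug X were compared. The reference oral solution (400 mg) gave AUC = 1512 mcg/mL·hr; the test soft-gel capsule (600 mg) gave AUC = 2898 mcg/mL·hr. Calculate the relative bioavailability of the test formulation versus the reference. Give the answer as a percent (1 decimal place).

F_rel = (AUC_test/D_test) / (AUC_ref/D_ref)
      = (2898/600) / (1512/400)
      = 4.83 / 3.78 = 1.2778 = 127.78%

F_rel = 127.8%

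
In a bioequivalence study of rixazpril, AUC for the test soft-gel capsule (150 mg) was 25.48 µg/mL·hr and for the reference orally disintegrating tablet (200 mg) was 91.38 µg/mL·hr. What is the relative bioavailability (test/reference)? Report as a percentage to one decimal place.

F_rel = (AUC_test/D_test) / (AUC_ref/D_ref)
      = (25.48/150) / (91.38/200)
      = 0.169867 / 0.4569 = 0.3718 = 37.18%

F_rel = 37.2%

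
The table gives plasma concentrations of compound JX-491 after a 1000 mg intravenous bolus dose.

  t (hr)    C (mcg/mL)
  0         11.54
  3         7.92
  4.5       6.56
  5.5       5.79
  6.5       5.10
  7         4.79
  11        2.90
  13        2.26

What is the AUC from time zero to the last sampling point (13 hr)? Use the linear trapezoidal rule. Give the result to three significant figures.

Trapezoidal AUC_0→13:
  [0→3]: (11.54+7.92)/2 × 3 = 29.19
  [3→4.5]: (7.92+6.56)/2 × 1.5 = 10.86
  [4.5→5.5]: (6.56+5.79)/2 × 1 = 6.175
  [5.5→6.5]: (5.79+5.10)/2 × 1 = 5.445
  [6.5→7]: (5.10+4.79)/2 × 0.5 = 2.4725
  [7→11]: (4.79+2.90)/2 × 4 = 15.38
  [11→13]: (2.90+2.26)/2 × 2 = 5.16
  Sum = 74.6825 mcg/mL·hr

AUC = 74.7 mcg/mL·hr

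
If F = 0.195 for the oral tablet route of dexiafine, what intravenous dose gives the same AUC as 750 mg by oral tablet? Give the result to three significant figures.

D_iv = 146 mg

Systemic exposure from an extravascular dose = F × D_ev, so the equivalent IV dose is F × D_ev.
D_iv = F × D_ev = 0.195 × 750 = 146.25 mg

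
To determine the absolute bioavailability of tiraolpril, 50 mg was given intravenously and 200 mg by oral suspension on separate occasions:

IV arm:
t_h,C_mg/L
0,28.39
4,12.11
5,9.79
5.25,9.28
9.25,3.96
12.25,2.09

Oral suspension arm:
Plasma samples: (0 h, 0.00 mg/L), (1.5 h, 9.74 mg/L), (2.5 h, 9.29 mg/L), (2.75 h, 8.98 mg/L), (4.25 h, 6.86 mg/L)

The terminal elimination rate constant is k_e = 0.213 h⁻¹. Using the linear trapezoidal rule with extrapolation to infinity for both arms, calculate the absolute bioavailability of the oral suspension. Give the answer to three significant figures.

F = 0.113

Trapezoidal AUC_0→12.25 (IV):
  [0→4]: (28.39+12.11)/2 × 4 = 81.0
  [4→5]: (12.11+9.79)/2 × 1 = 10.95
  [5→5.25]: (9.79+9.28)/2 × 0.25 = 2.38375
  [5.25→9.25]: (9.28+3.96)/2 × 4 = 26.48
  [9.25→12.25]: (3.96+2.09)/2 × 3 = 9.075
  Sum = 129.88875 mg/L·h
IV tail: 2.09/0.213 = 9.812; AUC_iv,0→∞ = 129.88875 + 9.812 = 139.70075 mg/L·h
Trapezoidal AUC_0→4.25 (oral suspension):
  [0→1.5]: (0.00+9.74)/2 × 1.5 = 7.305
  [1.5→2.5]: (9.74+9.29)/2 × 1 = 9.515
  [2.5→2.75]: (9.29+8.98)/2 × 0.25 = 2.28375
  [2.75→4.25]: (8.98+6.86)/2 × 1.5 = 11.88
  Sum = 30.98375 mg/L·h
oral suspension tail: 6.86/0.213 = 32.207; AUC_ev,0→∞ = 30.98375 + 32.207 = 63.19075 mg/L·h
F = (AUC_ev/D_ev)/(AUC_iv/D_iv) = (63.19075/200)/(139.70075/50) = 0.31595375/2.794015 = 0.1131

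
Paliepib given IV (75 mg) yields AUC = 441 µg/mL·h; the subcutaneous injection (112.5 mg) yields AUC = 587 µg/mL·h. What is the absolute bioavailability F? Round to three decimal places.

F = 0.887

F = (AUC_ev / D_ev) / (AUC_iv / D_iv)
  = (587/112.5) / (441/75)
  = 5.21778 / 5.88 = 0.8874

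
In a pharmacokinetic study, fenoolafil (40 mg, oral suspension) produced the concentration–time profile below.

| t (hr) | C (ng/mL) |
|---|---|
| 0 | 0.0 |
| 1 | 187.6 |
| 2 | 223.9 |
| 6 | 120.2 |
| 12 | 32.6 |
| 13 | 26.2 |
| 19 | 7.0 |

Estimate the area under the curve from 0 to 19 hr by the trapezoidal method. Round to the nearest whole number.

Trapezoidal AUC_0→19:
  [0→1]: (0.0+187.6)/2 × 1 = 93.8
  [1→2]: (187.6+223.9)/2 × 1 = 205.75
  [2→6]: (223.9+120.2)/2 × 4 = 688.2
  [6→12]: (120.2+32.6)/2 × 6 = 458.4
  [12→13]: (32.6+26.2)/2 × 1 = 29.4
  [13→19]: (26.2+7.0)/2 × 6 = 99.6
  Sum = 1575.15 ng/mL·hr

AUC = 1575 ng/mL·hr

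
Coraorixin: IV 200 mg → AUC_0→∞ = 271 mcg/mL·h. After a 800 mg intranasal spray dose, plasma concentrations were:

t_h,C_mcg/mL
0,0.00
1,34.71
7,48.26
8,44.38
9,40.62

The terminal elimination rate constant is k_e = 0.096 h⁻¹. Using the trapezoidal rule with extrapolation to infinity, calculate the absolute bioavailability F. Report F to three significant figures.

Trapezoidal AUC_0→9 (intranasal spray):
  [0→1]: (0.00+34.71)/2 × 1 = 17.355
  [1→7]: (34.71+48.26)/2 × 6 = 248.91
  [7→8]: (48.26+44.38)/2 × 1 = 46.32
  [8→9]: (44.38+40.62)/2 × 1 = 42.5
  Sum = 355.085 mcg/mL·h
Tail: C_last/k_e = 40.62/0.096 = 423.125
AUC_0→∞ (intranasal spray) = 355.085 + 423.125 = 778.21 mcg/mL·h
F = (AUC_ev/D_ev)/(AUC_iv/D_iv) = (778.21/800)/(271/200) = 0.9727625/1.355 = 0.7179

F = 0.718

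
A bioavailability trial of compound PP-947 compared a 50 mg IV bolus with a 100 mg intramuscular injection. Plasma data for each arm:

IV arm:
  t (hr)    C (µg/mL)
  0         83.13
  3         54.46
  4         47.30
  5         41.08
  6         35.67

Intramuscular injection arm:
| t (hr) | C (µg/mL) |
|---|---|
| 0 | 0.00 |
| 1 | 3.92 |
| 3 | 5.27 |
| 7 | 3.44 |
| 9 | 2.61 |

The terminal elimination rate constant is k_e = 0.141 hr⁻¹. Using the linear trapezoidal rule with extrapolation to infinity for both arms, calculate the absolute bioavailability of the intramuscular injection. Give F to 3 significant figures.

F = 0.0448

Trapezoidal AUC_0→6 (IV):
  [0→3]: (83.13+54.46)/2 × 3 = 206.385
  [3→4]: (54.46+47.30)/2 × 1 = 50.88
  [4→5]: (47.30+41.08)/2 × 1 = 44.19
  [5→6]: (41.08+35.67)/2 × 1 = 38.375
  Sum = 339.83 µg/mL·hr
IV tail: 35.67/0.141 = 252.979; AUC_iv,0→∞ = 339.83 + 252.979 = 592.809 µg/mL·hr
Trapezoidal AUC_0→9 (intramuscular injection):
  [0→1]: (0.00+3.92)/2 × 1 = 1.96
  [1→3]: (3.92+5.27)/2 × 2 = 9.19
  [3→7]: (5.27+3.44)/2 × 4 = 17.42
  [7→9]: (3.44+2.61)/2 × 2 = 6.05
  Sum = 34.62 µg/mL·hr
intramuscular injection tail: 2.61/0.141 = 18.511; AUC_ev,0→∞ = 34.62 + 18.511 = 53.131 µg/mL·hr
F = (AUC_ev/D_ev)/(AUC_iv/D_iv) = (53.131/100)/(592.809/50) = 0.53131/11.85618 = 0.0448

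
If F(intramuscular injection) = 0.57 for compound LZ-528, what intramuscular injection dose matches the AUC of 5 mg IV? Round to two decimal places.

D_intramuscular = 8.77 mg

For equal systemic exposure: F × D_ev = D_iv
D_ev = D_iv / F = 5 / 0.57 = 8.77193 mg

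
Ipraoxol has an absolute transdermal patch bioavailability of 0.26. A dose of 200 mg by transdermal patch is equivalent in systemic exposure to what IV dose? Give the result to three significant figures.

Systemic exposure from an extravascular dose = F × D_ev, so the equivalent IV dose is F × D_ev.
D_iv = F × D_ev = 0.26 × 200 = 52 mg

D_iv = 52.0 mg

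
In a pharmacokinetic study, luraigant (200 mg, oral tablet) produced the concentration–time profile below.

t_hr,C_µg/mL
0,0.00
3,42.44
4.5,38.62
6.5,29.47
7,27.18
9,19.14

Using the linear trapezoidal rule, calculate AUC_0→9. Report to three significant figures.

AUC = 253 µg/mL·hr

Trapezoidal AUC_0→9:
  [0→3]: (0.00+42.44)/2 × 3 = 63.66
  [3→4.5]: (42.44+38.62)/2 × 1.5 = 60.795
  [4.5→6.5]: (38.62+29.47)/2 × 2 = 68.09
  [6.5→7]: (29.47+27.18)/2 × 0.5 = 14.1625
  [7→9]: (27.18+19.14)/2 × 2 = 46.32
  Sum = 253.0275 µg/mL·hr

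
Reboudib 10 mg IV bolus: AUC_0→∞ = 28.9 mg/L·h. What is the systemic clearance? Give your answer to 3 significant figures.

CL = 0.346 L/h

CL = Dose_iv / AUC_0→∞
   = 10 / 28.9 = 0.346021 L/h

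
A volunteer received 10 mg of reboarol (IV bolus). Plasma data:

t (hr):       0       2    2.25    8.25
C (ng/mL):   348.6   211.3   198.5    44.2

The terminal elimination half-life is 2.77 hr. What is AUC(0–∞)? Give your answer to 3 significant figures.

AUC = 1520 ng/mL·hr

Trapezoidal AUC_0→8.25:
  [0→2]: (348.6+211.3)/2 × 2 = 559.9
  [2→2.25]: (211.3+198.5)/2 × 0.25 = 51.225
  [2.25→8.25]: (198.5+44.2)/2 × 6 = 728.1
  Sum = 1339.225 ng/mL·hr
k_e = ln2 / t½ = 0.693147 / 2.77 = 0.2502 hr^-1
Extrapolated tail: C_last / k_e = 44.2 / 0.2502 = 176.659
AUC_0→∞ = 1339.225 + 176.659 = 1515.884 ng/mL·hr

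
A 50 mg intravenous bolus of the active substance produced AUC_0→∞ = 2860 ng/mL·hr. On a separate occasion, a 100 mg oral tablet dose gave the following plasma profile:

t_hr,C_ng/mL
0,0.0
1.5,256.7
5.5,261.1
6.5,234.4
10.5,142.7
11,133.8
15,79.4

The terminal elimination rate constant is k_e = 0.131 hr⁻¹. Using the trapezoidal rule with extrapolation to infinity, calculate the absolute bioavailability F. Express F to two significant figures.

Trapezoidal AUC_0→15 (oral tablet):
  [0→1.5]: (0.0+256.7)/2 × 1.5 = 192.525
  [1.5→5.5]: (256.7+261.1)/2 × 4 = 1035.6
  [5.5→6.5]: (261.1+234.4)/2 × 1 = 247.75
  [6.5→10.5]: (234.4+142.7)/2 × 4 = 754.2
  [10.5→11]: (142.7+133.8)/2 × 0.5 = 69.125
  [11→15]: (133.8+79.4)/2 × 4 = 426.4
  Sum = 2725.6 ng/mL·hr
Tail: C_last/k_e = 79.4/0.131 = 606.107
AUC_0→∞ (oral tablet) = 2725.6 + 606.107 = 3331.707 ng/mL·hr
F = (AUC_ev/D_ev)/(AUC_iv/D_iv) = (3331.707/100)/(2860/50) = 33.31707/57.2 = 0.5825

F = 0.58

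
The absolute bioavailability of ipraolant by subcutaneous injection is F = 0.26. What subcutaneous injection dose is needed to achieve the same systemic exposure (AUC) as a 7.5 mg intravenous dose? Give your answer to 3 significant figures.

D_subcutaneous = 28.8 mg

For equal systemic exposure: F × D_ev = D_iv
D_ev = D_iv / F = 7.5 / 0.26 = 28.8462 mg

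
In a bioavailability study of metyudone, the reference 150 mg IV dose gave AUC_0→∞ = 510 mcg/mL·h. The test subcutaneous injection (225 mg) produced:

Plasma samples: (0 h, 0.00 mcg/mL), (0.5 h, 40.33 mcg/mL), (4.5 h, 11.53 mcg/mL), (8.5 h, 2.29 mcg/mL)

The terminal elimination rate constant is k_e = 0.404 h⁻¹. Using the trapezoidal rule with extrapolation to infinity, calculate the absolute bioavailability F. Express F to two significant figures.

F = 0.19

Trapezoidal AUC_0→8.5 (subcutaneous injection):
  [0→0.5]: (0.00+40.33)/2 × 0.5 = 10.0825
  [0.5→4.5]: (40.33+11.53)/2 × 4 = 103.72
  [4.5→8.5]: (11.53+2.29)/2 × 4 = 27.64
  Sum = 141.4425 mcg/mL·h
Tail: C_last/k_e = 2.29/0.404 = 5.668
AUC_0→∞ (subcutaneous injection) = 141.4425 + 5.668 = 147.1105 mcg/mL·h
F = (AUC_ev/D_ev)/(AUC_iv/D_iv) = (147.1105/225)/(510/150) = 0.653824/3.4 = 0.1923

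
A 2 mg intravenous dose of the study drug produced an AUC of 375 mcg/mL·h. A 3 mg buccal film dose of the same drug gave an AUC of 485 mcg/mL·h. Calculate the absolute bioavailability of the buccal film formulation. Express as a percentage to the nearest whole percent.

F = 86%

F = (AUC_ev / D_ev) / (AUC_iv / D_iv)
  = (485/3) / (375/2)
  = 161.667 / 187.5 = 0.8622
  = 86.22%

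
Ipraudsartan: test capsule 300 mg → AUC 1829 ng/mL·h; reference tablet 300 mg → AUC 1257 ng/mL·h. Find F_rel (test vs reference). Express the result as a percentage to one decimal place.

F_rel = 145.5%

F_rel = (AUC_test/D_test) / (AUC_ref/D_ref)
      = (1829/300) / (1257/300)
      = 6.09667 / 4.19 = 1.4551 = 145.51%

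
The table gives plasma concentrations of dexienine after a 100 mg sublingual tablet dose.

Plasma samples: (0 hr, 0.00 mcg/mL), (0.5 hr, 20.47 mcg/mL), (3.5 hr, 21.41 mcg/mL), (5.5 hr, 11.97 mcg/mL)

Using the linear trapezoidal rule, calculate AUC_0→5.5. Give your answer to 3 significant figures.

Trapezoidal AUC_0→5.5:
  [0→0.5]: (0.00+20.47)/2 × 0.5 = 5.1175
  [0.5→3.5]: (20.47+21.41)/2 × 3 = 62.82
  [3.5→5.5]: (21.41+11.97)/2 × 2 = 33.38
  Sum = 101.3175 mcg/mL·hr

AUC = 101 mcg/mL·hr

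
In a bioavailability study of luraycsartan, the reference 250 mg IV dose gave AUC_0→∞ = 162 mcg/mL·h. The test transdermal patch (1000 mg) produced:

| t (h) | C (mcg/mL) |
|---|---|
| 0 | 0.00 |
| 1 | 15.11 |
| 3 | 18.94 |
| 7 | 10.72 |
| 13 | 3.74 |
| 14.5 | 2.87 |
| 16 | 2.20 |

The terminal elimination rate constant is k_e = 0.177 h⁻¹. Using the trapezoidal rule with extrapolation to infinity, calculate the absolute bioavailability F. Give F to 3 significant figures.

F = 0.255

Trapezoidal AUC_0→16 (transdermal patch):
  [0→1]: (0.00+15.11)/2 × 1 = 7.555
  [1→3]: (15.11+18.94)/2 × 2 = 34.05
  [3→7]: (18.94+10.72)/2 × 4 = 59.32
  [7→13]: (10.72+3.74)/2 × 6 = 43.38
  [13→14.5]: (3.74+2.87)/2 × 1.5 = 4.9575
  [14.5→16]: (2.87+2.20)/2 × 1.5 = 3.8025
  Sum = 153.065 mcg/mL·h
Tail: C_last/k_e = 2.20/0.177 = 12.429
AUC_0→∞ (transdermal patch) = 153.065 + 12.429 = 165.494 mcg/mL·h
F = (AUC_ev/D_ev)/(AUC_iv/D_iv) = (165.494/1000)/(162/250) = 0.165494/0.648 = 0.2554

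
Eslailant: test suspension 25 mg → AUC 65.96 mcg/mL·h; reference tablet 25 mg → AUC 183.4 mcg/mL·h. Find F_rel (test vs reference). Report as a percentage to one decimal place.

F_rel = (AUC_test/D_test) / (AUC_ref/D_ref)
      = (65.96/25) / (183.4/25)
      = 2.6384 / 7.336 = 0.3597 = 35.97%

F_rel = 36.0%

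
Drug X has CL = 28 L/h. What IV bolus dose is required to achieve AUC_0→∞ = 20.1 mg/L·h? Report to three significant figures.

Dose = 563 mg

Dose_iv = CL × AUC_0→∞
     = 28 × 20.1 = 562.8 mg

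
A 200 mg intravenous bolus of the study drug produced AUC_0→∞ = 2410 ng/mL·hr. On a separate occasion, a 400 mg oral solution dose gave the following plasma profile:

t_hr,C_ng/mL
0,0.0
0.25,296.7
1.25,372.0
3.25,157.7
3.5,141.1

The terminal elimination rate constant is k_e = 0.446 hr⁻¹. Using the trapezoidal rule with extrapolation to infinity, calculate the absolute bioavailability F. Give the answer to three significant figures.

F = 0.260

Trapezoidal AUC_0→3.5 (oral solution):
  [0→0.25]: (0.0+296.7)/2 × 0.25 = 37.0875
  [0.25→1.25]: (296.7+372.0)/2 × 1 = 334.35
  [1.25→3.25]: (372.0+157.7)/2 × 2 = 529.7
  [3.25→3.5]: (157.7+141.1)/2 × 0.25 = 37.35
  Sum = 938.4875 ng/mL·hr
Tail: C_last/k_e = 141.1/0.446 = 316.368
AUC_0→∞ (oral solution) = 938.4875 + 316.368 = 1254.8555 ng/mL·hr
F = (AUC_ev/D_ev)/(AUC_iv/D_iv) = (1254.8555/400)/(2410/200) = 3.13714/12.05 = 0.2603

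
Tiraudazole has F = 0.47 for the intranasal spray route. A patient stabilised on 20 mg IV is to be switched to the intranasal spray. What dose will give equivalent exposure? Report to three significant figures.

D_intranasal = 42.6 mg

For equal systemic exposure: F × D_ev = D_iv
D_ev = D_iv / F = 20 / 0.47 = 42.5532 mg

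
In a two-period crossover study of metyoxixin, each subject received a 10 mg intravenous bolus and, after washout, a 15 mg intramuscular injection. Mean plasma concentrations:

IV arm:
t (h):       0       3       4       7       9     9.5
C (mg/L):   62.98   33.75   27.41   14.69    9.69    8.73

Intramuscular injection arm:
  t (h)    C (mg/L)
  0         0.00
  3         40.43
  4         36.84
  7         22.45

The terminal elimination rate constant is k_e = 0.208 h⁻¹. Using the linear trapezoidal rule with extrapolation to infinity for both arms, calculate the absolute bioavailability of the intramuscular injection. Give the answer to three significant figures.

Trapezoidal AUC_0→9.5 (IV):
  [0→3]: (62.98+33.75)/2 × 3 = 145.095
  [3→4]: (33.75+27.41)/2 × 1 = 30.58
  [4→7]: (27.41+14.69)/2 × 3 = 63.15
  [7→9]: (14.69+9.69)/2 × 2 = 24.38
  [9→9.5]: (9.69+8.73)/2 × 0.5 = 4.605
  Sum = 267.81 mg/L·h
IV tail: 8.73/0.208 = 41.971; AUC_iv,0→∞ = 267.81 + 41.971 = 309.781 mg/L·h
Trapezoidal AUC_0→7 (intramuscular injection):
  [0→3]: (0.00+40.43)/2 × 3 = 60.645
  [3→4]: (40.43+36.84)/2 × 1 = 38.635
  [4→7]: (36.84+22.45)/2 × 3 = 88.935
  Sum = 188.215 mg/L·h
intramuscular injection tail: 22.45/0.208 = 107.933; AUC_ev,0→∞ = 188.215 + 107.933 = 296.148 mg/L·h
F = (AUC_ev/D_ev)/(AUC_iv/D_iv) = (296.148/15)/(309.781/10) = 19.7432/30.9781 = 0.6373

F = 0.637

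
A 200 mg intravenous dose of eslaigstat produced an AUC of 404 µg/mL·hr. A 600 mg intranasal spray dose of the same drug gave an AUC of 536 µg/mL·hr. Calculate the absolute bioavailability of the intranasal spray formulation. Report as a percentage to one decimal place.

F = (AUC_ev / D_ev) / (AUC_iv / D_iv)
  = (536/600) / (404/200)
  = 0.893333 / 2.02 = 0.4422
  = 44.22%

F = 44.2%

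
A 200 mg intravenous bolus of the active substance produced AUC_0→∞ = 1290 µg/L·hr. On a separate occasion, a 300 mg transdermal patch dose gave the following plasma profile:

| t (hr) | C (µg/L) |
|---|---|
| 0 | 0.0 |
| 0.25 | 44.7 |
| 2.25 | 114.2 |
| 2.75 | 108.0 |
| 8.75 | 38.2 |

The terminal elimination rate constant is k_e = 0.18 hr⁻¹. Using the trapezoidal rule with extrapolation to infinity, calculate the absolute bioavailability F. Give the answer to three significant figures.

Trapezoidal AUC_0→8.75 (transdermal patch):
  [0→0.25]: (0.0+44.7)/2 × 0.25 = 5.5875
  [0.25→2.25]: (44.7+114.2)/2 × 2 = 158.9
  [2.25→2.75]: (114.2+108.0)/2 × 0.5 = 55.55
  [2.75→8.75]: (108.0+38.2)/2 × 6 = 438.6
  Sum = 658.6375 µg/L·hr
Tail: C_last/k_e = 38.2/0.18 = 212.222
AUC_0→∞ (transdermal patch) = 658.6375 + 212.222 = 870.8595 µg/L·hr
F = (AUC_ev/D_ev)/(AUC_iv/D_iv) = (870.8595/300)/(1290/200) = 2.902865/6.45 = 0.4501

F = 0.450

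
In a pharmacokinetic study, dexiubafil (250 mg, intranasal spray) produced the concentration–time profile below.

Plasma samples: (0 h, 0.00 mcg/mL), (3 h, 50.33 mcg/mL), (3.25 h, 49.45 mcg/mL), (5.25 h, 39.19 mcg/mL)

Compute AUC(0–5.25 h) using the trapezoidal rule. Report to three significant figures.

Trapezoidal AUC_0→5.25:
  [0→3]: (0.00+50.33)/2 × 3 = 75.495
  [3→3.25]: (50.33+49.45)/2 × 0.25 = 12.4725
  [3.25→5.25]: (49.45+39.19)/2 × 2 = 88.64
  Sum = 176.6075 mcg/mL·h

AUC = 177 mcg/mL·h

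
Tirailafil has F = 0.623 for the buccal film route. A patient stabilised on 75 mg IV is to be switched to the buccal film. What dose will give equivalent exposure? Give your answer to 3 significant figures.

For equal systemic exposure: F × D_ev = D_iv
D_ev = D_iv / F = 75 / 0.623 = 120.385 mg

D_buccal = 120 mg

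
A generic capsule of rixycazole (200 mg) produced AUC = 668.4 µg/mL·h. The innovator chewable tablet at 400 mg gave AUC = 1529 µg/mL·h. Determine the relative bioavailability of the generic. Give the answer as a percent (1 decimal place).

F_rel = 87.4%

F_rel = (AUC_test/D_test) / (AUC_ref/D_ref)
      = (668.4/200) / (1529/400)
      = 3.342 / 3.8225 = 0.8743 = 87.43%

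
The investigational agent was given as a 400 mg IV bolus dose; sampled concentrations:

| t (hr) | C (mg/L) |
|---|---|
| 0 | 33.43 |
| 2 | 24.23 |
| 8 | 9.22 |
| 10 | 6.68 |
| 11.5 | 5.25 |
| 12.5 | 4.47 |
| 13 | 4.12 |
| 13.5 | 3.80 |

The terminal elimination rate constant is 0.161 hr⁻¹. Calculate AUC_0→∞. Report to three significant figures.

AUC = 215 mg/L·hr

Trapezoidal AUC_0→13.5:
  [0→2]: (33.43+24.23)/2 × 2 = 57.66
  [2→8]: (24.23+9.22)/2 × 6 = 100.35
  [8→10]: (9.22+6.68)/2 × 2 = 15.9
  [10→11.5]: (6.68+5.25)/2 × 1.5 = 8.9475
  [11.5→12.5]: (5.25+4.47)/2 × 1 = 4.86
  [12.5→13]: (4.47+4.12)/2 × 0.5 = 2.1475
  [13→13.5]: (4.12+3.80)/2 × 0.5 = 1.98
  Sum = 191.845 mg/L·hr
Extrapolated tail: C_last / k_e = 3.80 / 0.161 = 23.602
AUC_0→∞ = 191.845 + 23.602 = 215.447 mg/L·hr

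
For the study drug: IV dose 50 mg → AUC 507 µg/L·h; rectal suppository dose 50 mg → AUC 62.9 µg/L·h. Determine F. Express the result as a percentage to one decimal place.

F = (AUC_ev / D_ev) / (AUC_iv / D_iv)
  = (62.9/50) / (507/50)
  = 1.258 / 10.14 = 0.1241
  = 12.41%

F = 12.4%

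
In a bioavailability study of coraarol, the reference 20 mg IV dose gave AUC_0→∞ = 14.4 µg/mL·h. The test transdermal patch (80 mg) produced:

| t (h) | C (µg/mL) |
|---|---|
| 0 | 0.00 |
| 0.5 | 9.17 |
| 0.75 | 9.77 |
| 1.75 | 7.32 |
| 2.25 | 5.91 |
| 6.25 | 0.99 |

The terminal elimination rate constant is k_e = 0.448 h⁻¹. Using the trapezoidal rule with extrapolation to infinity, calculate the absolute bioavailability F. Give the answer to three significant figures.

Trapezoidal AUC_0→6.25 (transdermal patch):
  [0→0.5]: (0.00+9.17)/2 × 0.5 = 2.2925
  [0.5→0.75]: (9.17+9.77)/2 × 0.25 = 2.3675
  [0.75→1.75]: (9.77+7.32)/2 × 1 = 8.545
  [1.75→2.25]: (7.32+5.91)/2 × 0.5 = 3.3075
  [2.25→6.25]: (5.91+0.99)/2 × 4 = 13.8
  Sum = 30.3125 µg/mL·h
Tail: C_last/k_e = 0.99/0.448 = 2.210
AUC_0→∞ (transdermal patch) = 30.3125 + 2.210 = 32.5225 µg/mL·h
F = (AUC_ev/D_ev)/(AUC_iv/D_iv) = (32.5225/80)/(14.4/20) = 0.40653125/0.72 = 0.5646

F = 0.565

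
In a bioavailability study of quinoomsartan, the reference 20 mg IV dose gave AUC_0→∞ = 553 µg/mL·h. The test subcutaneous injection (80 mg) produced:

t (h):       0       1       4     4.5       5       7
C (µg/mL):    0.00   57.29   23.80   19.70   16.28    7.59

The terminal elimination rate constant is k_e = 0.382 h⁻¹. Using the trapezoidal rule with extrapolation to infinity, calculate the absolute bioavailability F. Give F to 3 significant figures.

F = 0.0967

Trapezoidal AUC_0→7 (subcutaneous injection):
  [0→1]: (0.00+57.29)/2 × 1 = 28.645
  [1→4]: (57.29+23.80)/2 × 3 = 121.635
  [4→4.5]: (23.80+19.70)/2 × 0.5 = 10.875
  [4.5→5]: (19.70+16.28)/2 × 0.5 = 8.995
  [5→7]: (16.28+7.59)/2 × 2 = 23.87
  Sum = 194.02 µg/mL·h
Tail: C_last/k_e = 7.59/0.382 = 19.869
AUC_0→∞ (subcutaneous injection) = 194.02 + 19.869 = 213.889 µg/mL·h
F = (AUC_ev/D_ev)/(AUC_iv/D_iv) = (213.889/80)/(553/20) = 2.6736125/27.65 = 0.0967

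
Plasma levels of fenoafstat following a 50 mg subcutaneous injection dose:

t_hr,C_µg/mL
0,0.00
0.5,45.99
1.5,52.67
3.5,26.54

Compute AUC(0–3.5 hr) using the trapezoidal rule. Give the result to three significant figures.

Trapezoidal AUC_0→3.5:
  [0→0.5]: (0.00+45.99)/2 × 0.5 = 11.4975
  [0.5→1.5]: (45.99+52.67)/2 × 1 = 49.33
  [1.5→3.5]: (52.67+26.54)/2 × 2 = 79.21
  Sum = 140.0375 µg/mL·hr

AUC = 140 µg/mL·hr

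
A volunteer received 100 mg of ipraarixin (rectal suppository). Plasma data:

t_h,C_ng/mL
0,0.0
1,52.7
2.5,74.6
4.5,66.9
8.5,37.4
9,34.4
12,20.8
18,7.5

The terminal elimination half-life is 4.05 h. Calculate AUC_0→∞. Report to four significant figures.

AUC = 701.4 ng/mL·h

Trapezoidal AUC_0→18:
  [0→1]: (0.0+52.7)/2 × 1 = 26.35
  [1→2.5]: (52.7+74.6)/2 × 1.5 = 95.475
  [2.5→4.5]: (74.6+66.9)/2 × 2 = 141.5
  [4.5→8.5]: (66.9+37.4)/2 × 4 = 208.6
  [8.5→9]: (37.4+34.4)/2 × 0.5 = 17.95
  [9→12]: (34.4+20.8)/2 × 3 = 82.8
  [12→18]: (20.8+7.5)/2 × 6 = 84.9
  Sum = 657.575 ng/mL·h
k_e = ln2 / t½ = 0.693147 / 4.05 = 0.1711 h^-1
Extrapolated tail: C_last / k_e = 7.5 / 0.1711 = 43.834
AUC_0→∞ = 657.575 + 43.834 = 701.409 ng/mL·h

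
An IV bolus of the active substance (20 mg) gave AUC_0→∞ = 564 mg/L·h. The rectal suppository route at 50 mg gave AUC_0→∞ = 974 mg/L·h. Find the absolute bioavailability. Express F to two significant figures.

F = (AUC_ev / D_ev) / (AUC_iv / D_iv)
  = (974/50) / (564/20)
  = 19.48 / 28.2 = 0.6908

F = 0.69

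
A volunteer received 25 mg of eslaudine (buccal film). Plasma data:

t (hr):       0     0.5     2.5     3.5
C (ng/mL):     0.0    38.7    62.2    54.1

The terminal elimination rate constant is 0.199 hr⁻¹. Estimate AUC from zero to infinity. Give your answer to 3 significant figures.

Trapezoidal AUC_0→3.5:
  [0→0.5]: (0.0+38.7)/2 × 0.5 = 9.675
  [0.5→2.5]: (38.7+62.2)/2 × 2 = 100.9
  [2.5→3.5]: (62.2+54.1)/2 × 1 = 58.15
  Sum = 168.725 ng/mL·hr
Extrapolated tail: C_last / k_e = 54.1 / 0.199 = 271.859
AUC_0→∞ = 168.725 + 271.859 = 440.584 ng/mL·hr

AUC = 441 ng/mL·hr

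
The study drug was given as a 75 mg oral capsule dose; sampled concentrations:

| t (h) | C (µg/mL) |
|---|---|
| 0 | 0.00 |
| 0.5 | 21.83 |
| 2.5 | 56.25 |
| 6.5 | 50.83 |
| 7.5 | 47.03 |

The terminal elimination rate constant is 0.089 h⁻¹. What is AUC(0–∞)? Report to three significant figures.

AUC = 875 µg/mL·h

Trapezoidal AUC_0→7.5:
  [0→0.5]: (0.00+21.83)/2 × 0.5 = 5.4575
  [0.5→2.5]: (21.83+56.25)/2 × 2 = 78.08
  [2.5→6.5]: (56.25+50.83)/2 × 4 = 214.16
  [6.5→7.5]: (50.83+47.03)/2 × 1 = 48.93
  Sum = 346.6275 µg/mL·h
Extrapolated tail: C_last / k_e = 47.03 / 0.089 = 528.427
AUC_0→∞ = 346.6275 + 528.427 = 875.0545 µg/mL·h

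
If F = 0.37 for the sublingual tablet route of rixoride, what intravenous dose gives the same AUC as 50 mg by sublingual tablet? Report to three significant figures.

D_iv = 18.5 mg

Systemic exposure from an extravascular dose = F × D_ev, so the equivalent IV dose is F × D_ev.
D_iv = F × D_ev = 0.37 × 50 = 18.5 mg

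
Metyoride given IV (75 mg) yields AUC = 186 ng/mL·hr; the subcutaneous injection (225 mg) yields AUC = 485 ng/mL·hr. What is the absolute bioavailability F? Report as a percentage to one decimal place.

F = 86.9%

F = (AUC_ev / D_ev) / (AUC_iv / D_iv)
  = (485/225) / (186/75)
  = 2.15556 / 2.48 = 0.8692
  = 86.92%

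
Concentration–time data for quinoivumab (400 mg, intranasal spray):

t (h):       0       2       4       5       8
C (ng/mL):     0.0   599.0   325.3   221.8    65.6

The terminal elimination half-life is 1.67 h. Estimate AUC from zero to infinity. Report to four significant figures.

AUC = 2386 ng/mL·h

Trapezoidal AUC_0→8:
  [0→2]: (0.0+599.0)/2 × 2 = 599.0
  [2→4]: (599.0+325.3)/2 × 2 = 924.3
  [4→5]: (325.3+221.8)/2 × 1 = 273.55
  [5→8]: (221.8+65.6)/2 × 3 = 431.1
  Sum = 2227.95 ng/mL·h
k_e = ln2 / t½ = 0.693147 / 1.67 = 0.4151 h^-1
Extrapolated tail: C_last / k_e = 65.6 / 0.4151 = 158.034
AUC_0→∞ = 2227.95 + 158.034 = 2385.984 ng/mL·h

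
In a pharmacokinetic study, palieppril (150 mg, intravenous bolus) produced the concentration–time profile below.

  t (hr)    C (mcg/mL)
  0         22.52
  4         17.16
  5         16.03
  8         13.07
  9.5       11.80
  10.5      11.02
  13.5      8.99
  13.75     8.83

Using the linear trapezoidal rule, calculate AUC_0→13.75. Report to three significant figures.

Trapezoidal AUC_0→13.75:
  [0→4]: (22.52+17.16)/2 × 4 = 79.36
  [4→5]: (17.16+16.03)/2 × 1 = 16.595
  [5→8]: (16.03+13.07)/2 × 3 = 43.65
  [8→9.5]: (13.07+11.80)/2 × 1.5 = 18.6525
  [9.5→10.5]: (11.80+11.02)/2 × 1 = 11.41
  [10.5→13.5]: (11.02+8.99)/2 × 3 = 30.015
  [13.5→13.75]: (8.99+8.83)/2 × 0.25 = 2.2275
  Sum = 201.91 mcg/mL·hr

AUC = 202 mcg/mL·hr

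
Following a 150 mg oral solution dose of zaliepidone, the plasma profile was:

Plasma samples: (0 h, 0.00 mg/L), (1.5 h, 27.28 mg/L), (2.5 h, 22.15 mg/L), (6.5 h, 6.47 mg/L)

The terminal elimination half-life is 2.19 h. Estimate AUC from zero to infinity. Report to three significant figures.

AUC = 123 mg/L·h

Trapezoidal AUC_0→6.5:
  [0→1.5]: (0.00+27.28)/2 × 1.5 = 20.46
  [1.5→2.5]: (27.28+22.15)/2 × 1 = 24.715
  [2.5→6.5]: (22.15+6.47)/2 × 4 = 57.24
  Sum = 102.415 mg/L·h
k_e = ln2 / t½ = 0.693147 / 2.19 = 0.3165 h^-1
Extrapolated tail: C_last / k_e = 6.47 / 0.3165 = 20.442
AUC_0→∞ = 102.415 + 20.442 = 122.857 mg/L·h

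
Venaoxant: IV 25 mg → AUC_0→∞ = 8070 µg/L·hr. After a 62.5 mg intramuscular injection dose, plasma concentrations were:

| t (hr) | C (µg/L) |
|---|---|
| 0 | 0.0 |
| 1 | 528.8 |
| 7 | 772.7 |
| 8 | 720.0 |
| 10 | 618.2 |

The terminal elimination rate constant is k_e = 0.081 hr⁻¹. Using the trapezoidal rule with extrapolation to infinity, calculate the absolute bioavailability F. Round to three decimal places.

Trapezoidal AUC_0→10 (intramuscular injection):
  [0→1]: (0.0+528.8)/2 × 1 = 264.4
  [1→7]: (528.8+772.7)/2 × 6 = 3904.5
  [7→8]: (772.7+720.0)/2 × 1 = 746.35
  [8→10]: (720.0+618.2)/2 × 2 = 1338.2
  Sum = 6253.45 µg/L·hr
Tail: C_last/k_e = 618.2/0.081 = 7632.099
AUC_0→∞ (intramuscular injection) = 6253.45 + 7632.099 = 13885.549 µg/L·hr
F = (AUC_ev/D_ev)/(AUC_iv/D_iv) = (13885.549/62.5)/(8070/25) = 222.169/322.8 = 0.6883

F = 0.688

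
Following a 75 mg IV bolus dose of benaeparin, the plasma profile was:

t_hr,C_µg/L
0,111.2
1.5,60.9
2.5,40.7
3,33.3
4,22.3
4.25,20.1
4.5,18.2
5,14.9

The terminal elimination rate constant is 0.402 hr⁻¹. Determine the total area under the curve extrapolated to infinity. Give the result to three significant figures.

Trapezoidal AUC_0→5:
  [0→1.5]: (111.2+60.9)/2 × 1.5 = 129.075
  [1.5→2.5]: (60.9+40.7)/2 × 1 = 50.8
  [2.5→3]: (40.7+33.3)/2 × 0.5 = 18.5
  [3→4]: (33.3+22.3)/2 × 1 = 27.8
  [4→4.25]: (22.3+20.1)/2 × 0.25 = 5.3
  [4.25→4.5]: (20.1+18.2)/2 × 0.25 = 4.7875
  [4.5→5]: (18.2+14.9)/2 × 0.5 = 8.275
  Sum = 244.5375 µg/L·hr
Extrapolated tail: C_last / k_e = 14.9 / 0.402 = 37.065
AUC_0→∞ = 244.5375 + 37.065 = 281.6025 µg/L·hr

AUC = 282 µg/L·hr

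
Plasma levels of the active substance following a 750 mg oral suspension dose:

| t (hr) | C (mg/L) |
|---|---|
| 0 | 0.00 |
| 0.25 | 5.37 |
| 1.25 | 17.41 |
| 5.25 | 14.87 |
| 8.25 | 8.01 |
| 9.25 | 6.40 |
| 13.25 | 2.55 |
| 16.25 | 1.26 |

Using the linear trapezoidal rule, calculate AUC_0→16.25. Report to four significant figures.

AUC = 141.8 mg/L·hr

Trapezoidal AUC_0→16.25:
  [0→0.25]: (0.00+5.37)/2 × 0.25 = 0.67125
  [0.25→1.25]: (5.37+17.41)/2 × 1 = 11.39
  [1.25→5.25]: (17.41+14.87)/2 × 4 = 64.56
  [5.25→8.25]: (14.87+8.01)/2 × 3 = 34.32
  [8.25→9.25]: (8.01+6.40)/2 × 1 = 7.205
  [9.25→13.25]: (6.40+2.55)/2 × 4 = 17.9
  [13.25→16.25]: (2.55+1.26)/2 × 3 = 5.715
  Sum = 141.76125 mg/L·hr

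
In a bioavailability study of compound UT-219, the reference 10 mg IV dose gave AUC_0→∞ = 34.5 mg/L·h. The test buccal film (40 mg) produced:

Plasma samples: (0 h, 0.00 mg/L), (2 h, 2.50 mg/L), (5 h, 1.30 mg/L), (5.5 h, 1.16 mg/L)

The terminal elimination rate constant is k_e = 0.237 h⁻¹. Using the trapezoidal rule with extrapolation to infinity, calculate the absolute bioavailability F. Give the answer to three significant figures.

F = 0.0993

Trapezoidal AUC_0→5.5 (buccal film):
  [0→2]: (0.00+2.50)/2 × 2 = 2.5
  [2→5]: (2.50+1.30)/2 × 3 = 5.7
  [5→5.5]: (1.30+1.16)/2 × 0.5 = 0.615
  Sum = 8.815 mg/L·h
Tail: C_last/k_e = 1.16/0.237 = 4.895
AUC_0→∞ (buccal film) = 8.815 + 4.895 = 13.71 mg/L·h
F = (AUC_ev/D_ev)/(AUC_iv/D_iv) = (13.71/40)/(34.5/10) = 0.34275/3.45 = 0.0993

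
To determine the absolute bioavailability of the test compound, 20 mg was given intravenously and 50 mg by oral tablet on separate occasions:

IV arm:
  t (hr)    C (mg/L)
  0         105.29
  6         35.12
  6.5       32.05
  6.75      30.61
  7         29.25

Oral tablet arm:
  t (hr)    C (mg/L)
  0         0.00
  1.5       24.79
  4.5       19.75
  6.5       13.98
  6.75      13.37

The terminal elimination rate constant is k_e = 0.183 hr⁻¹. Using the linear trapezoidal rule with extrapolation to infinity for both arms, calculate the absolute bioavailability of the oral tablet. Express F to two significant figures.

Trapezoidal AUC_0→7 (IV):
  [0→6]: (105.29+35.12)/2 × 6 = 421.23
  [6→6.5]: (35.12+32.05)/2 × 0.5 = 16.7925
  [6.5→6.75]: (32.05+30.61)/2 × 0.25 = 7.8325
  [6.75→7]: (30.61+29.25)/2 × 0.25 = 7.4825
  Sum = 453.3375 mg/L·hr
IV tail: 29.25/0.183 = 159.836; AUC_iv,0→∞ = 453.3375 + 159.836 = 613.1735 mg/L·hr
Trapezoidal AUC_0→6.75 (oral tablet):
  [0→1.5]: (0.00+24.79)/2 × 1.5 = 18.5925
  [1.5→4.5]: (24.79+19.75)/2 × 3 = 66.81
  [4.5→6.5]: (19.75+13.98)/2 × 2 = 33.73
  [6.5→6.75]: (13.98+13.37)/2 × 0.25 = 3.41875
  Sum = 122.55125 mg/L·hr
oral tablet tail: 13.37/0.183 = 73.060; AUC_ev,0→∞ = 122.55125 + 73.060 = 195.61125 mg/L·hr
F = (AUC_ev/D_ev)/(AUC_iv/D_iv) = (195.61125/50)/(613.1735/20) = 3.912225/30.658675 = 0.1276

F = 0.13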